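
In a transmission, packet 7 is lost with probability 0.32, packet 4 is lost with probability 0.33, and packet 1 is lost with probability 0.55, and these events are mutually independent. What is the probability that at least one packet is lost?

Independence gives P(none) = ∏(1 − pᵢ).
P(none) = (1 − 0.32) × (1 − 0.33) × (1 − 0.55) = 0.68 × 0.67 × 0.45 = 0.20502
P(at least one) = 1 − 0.20502 = 0.79498

0.79498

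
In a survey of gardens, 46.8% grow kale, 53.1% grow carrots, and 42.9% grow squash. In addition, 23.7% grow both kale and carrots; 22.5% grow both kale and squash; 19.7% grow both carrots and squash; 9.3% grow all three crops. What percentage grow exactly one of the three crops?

By inclusion–exclusion (exactly-one form):
P(exactly one) = 46.8 + 53.1 + 42.9 − 2·23.7 − 2·22.5 − 2·19.7 + 3·9.3 = 38.9%

38.9%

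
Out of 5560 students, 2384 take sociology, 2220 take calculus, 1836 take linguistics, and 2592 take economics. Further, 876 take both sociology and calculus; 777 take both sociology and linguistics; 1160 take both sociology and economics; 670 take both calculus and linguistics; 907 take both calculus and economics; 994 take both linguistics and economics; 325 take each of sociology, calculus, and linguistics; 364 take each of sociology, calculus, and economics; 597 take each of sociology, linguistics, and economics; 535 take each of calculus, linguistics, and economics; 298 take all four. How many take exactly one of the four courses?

2535

By inclusion–exclusion (exactly-one form):
|exactly one| = 2384 + 2220 + 1836 + 2592 − 2·876 − 2·777 − 2·1160 − 2·670 − 2·907 − 2·994 + 3·325 + 3·364 + 3·597 + 3·535 − 4·298 = 2535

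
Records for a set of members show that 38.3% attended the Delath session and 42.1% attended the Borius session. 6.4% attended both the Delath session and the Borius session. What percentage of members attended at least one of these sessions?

74.0%

P(at least one) = 38.3 + 42.1 − 6.4 = 74.0%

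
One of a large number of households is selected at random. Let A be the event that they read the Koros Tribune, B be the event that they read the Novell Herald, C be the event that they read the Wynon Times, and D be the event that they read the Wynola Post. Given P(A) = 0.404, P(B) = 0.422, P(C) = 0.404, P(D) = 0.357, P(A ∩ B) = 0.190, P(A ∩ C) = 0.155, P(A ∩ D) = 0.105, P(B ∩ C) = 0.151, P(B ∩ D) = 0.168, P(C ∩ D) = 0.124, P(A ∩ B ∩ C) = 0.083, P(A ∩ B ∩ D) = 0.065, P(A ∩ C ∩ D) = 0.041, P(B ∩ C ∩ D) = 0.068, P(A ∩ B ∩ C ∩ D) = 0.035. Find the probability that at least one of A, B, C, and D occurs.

P(A ∪ B ∪ C ∪ D) = 0.404 + 0.422 + 0.404 + 0.357 − 0.190 − 0.155 − 0.105 − 0.151 − 0.168 − 0.124 + 0.083 + 0.065 + 0.041 + 0.068 − 0.035 = 0.916

0.916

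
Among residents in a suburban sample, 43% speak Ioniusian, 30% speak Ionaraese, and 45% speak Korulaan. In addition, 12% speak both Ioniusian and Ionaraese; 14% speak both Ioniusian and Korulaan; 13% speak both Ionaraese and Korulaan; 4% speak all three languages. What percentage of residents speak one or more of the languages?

By inclusion-exclusion,
P(≥1) = 43 + 30 + 45 − 12 − 14 − 13 + 4 = 83%

83%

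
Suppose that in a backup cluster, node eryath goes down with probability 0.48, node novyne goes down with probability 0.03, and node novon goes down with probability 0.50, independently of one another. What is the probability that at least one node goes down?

0.7478

Since the events are independent, P(none) is the product of the individual non-occurrence probabilities.
P(none) = (1 − 0.48) × (1 − 0.03) × (1 − 0.50) = 0.52 × 0.97 × 0.50 = 0.2522
P(at least one) = 1 − 0.2522 = 0.7478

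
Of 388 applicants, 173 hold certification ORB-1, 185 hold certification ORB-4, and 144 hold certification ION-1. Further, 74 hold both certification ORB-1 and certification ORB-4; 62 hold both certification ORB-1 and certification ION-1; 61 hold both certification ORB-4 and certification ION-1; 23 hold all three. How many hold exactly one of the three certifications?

N(exactly one) = 173 + 185 + 144 − 2·74 − 2·62 − 2·61 + 3·23 = 177

177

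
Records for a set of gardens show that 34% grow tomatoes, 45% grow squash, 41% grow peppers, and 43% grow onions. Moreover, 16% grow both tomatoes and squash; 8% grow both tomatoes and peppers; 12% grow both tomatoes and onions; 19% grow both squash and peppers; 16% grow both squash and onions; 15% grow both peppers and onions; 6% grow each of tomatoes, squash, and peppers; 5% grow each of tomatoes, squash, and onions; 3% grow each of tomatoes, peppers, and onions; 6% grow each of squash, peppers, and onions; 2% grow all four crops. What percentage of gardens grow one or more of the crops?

P(union) = 34 + 45 + 41 + 43 − 16 − 8 − 12 − 19 − 16 − 15 + 6 + 5 + 3 + 6 − 2 = 95%

95%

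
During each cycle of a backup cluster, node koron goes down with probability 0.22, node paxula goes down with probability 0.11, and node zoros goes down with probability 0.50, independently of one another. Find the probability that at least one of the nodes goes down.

0.6529

Since the events are independent, P(none) is the product of the individual non-occurrence probabilities.
P(none) = (1 − 0.22) × (1 − 0.11) × (1 − 0.50) = 0.78 × 0.89 × 0.50 = 0.3471
P(at least one) = 1 − 0.3471 = 0.6529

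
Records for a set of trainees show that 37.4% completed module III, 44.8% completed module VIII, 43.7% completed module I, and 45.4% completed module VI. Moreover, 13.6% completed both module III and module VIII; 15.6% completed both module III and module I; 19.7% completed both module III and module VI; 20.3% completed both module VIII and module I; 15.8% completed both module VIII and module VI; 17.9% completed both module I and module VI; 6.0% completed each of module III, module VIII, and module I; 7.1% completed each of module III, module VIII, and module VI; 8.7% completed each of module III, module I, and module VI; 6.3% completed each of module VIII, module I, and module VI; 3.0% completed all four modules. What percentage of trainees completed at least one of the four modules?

93.5%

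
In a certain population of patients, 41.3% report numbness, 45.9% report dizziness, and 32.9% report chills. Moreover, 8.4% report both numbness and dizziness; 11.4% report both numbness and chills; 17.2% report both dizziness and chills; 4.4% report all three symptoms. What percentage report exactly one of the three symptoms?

Using the inclusion–exclusion count for exactly one event:
P(exactly one) = 41.3 + 45.9 + 32.9 − 2·8.4 − 2·11.4 − 2·17.2 + 3·4.4 = 59.3%

59.3%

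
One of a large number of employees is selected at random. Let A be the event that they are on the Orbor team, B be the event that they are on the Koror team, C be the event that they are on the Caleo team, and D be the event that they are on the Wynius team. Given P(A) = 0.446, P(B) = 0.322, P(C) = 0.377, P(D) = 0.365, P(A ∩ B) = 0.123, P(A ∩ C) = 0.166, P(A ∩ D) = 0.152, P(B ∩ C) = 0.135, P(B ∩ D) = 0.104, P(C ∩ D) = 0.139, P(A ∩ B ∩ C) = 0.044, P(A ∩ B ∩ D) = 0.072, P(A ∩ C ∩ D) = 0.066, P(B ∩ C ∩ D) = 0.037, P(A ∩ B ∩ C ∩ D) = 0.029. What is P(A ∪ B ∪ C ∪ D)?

By inclusion-exclusion,
P(A ∪ B ∪ C ∪ D) = 0.446 + 0.322 + 0.377 + 0.365 − 0.123 − 0.166 − 0.152 − 0.135 − 0.104 − 0.139 + 0.044 + 0.072 + 0.066 + 0.037 − 0.029 = 0.881

0.881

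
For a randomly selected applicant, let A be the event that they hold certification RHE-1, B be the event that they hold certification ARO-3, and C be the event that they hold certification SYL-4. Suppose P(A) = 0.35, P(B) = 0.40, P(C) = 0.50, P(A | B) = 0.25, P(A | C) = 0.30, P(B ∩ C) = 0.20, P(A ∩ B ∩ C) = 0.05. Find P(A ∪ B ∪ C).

0.85

P(A ∩ B) = P(B)·P(A|B) = 0.40 × 0.25 = 0.10
P(A ∩ C) = P(C)·P(A|C) = 0.50 × 0.30 = 0.15
P(A ∪ B ∪ C) = 0.35 + 0.40 + 0.50 − 0.10 − 0.15 − 0.20 + 0.05 = 0.85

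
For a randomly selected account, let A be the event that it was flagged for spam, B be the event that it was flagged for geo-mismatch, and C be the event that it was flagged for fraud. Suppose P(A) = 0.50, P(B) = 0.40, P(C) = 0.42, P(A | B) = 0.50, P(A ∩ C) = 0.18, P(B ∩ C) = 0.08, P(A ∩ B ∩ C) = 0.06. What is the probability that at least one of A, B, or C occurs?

0.92

P(A ∩ B) = P(B)·P(A|B) = 0.40 × 0.50 = 0.20
P(A ∪ B ∪ C) = 0.50 + 0.40 + 0.42 − 0.20 − 0.18 − 0.08 + 0.06 = 0.92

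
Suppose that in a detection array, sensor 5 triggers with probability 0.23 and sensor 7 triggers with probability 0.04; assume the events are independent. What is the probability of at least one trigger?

0.2608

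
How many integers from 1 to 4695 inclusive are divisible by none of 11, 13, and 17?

3709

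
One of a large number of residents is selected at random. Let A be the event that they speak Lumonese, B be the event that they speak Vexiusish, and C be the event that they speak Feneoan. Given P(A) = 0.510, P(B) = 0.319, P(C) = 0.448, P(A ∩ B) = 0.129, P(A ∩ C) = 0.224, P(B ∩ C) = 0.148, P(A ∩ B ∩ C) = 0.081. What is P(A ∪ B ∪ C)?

P(A ∪ B ∪ C) = 0.510 + 0.319 + 0.448 − 0.129 − 0.224 − 0.148 + 0.081 = 0.857

0.857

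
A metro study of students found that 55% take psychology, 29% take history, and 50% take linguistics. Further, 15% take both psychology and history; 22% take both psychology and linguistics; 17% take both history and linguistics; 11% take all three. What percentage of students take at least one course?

91%

By inclusion-exclusion,
P(union) = 55 + 29 + 50 − 15 − 22 − 17 + 11 = 91%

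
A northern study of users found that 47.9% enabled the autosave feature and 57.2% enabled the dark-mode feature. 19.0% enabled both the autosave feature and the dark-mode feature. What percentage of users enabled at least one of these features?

86.1%

P(≥1) = 47.9 + 57.2 − 19.0 = 86.1%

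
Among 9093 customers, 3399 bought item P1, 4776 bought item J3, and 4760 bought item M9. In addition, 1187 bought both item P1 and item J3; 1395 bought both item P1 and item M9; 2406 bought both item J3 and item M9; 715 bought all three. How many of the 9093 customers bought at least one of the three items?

By inclusion-exclusion,
N(≥1) = 3399 + 4776 + 4760 − 1187 − 1395 − 2406 + 715 = 8662

8662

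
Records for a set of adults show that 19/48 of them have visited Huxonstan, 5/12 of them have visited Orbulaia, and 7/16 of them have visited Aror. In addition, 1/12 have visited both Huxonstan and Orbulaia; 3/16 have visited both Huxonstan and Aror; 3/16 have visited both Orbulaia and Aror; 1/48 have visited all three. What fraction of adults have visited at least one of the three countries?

By inclusion-exclusion,
P(at least one) = 19/48 + 5/12 + 7/16 − 1/12 − 3/16 − 3/16 + 1/48 = 13/16

13/16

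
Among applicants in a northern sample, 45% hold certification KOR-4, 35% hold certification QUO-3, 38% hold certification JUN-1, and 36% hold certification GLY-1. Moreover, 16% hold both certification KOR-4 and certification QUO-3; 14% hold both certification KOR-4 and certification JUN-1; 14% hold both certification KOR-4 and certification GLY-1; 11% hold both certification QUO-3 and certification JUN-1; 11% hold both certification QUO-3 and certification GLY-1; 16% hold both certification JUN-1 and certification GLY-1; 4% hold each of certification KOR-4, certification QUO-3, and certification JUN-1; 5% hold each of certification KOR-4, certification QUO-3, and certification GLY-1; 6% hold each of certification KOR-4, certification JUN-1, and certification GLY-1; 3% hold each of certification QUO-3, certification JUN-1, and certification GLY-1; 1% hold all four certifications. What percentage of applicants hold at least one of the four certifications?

89%

Apply inclusion-exclusion:
P(at least one) = 45 + 35 + 38 + 36 − 16 − 14 − 14 − 11 − 11 − 16 + 4 + 5 + 6 + 3 − 1 = 89%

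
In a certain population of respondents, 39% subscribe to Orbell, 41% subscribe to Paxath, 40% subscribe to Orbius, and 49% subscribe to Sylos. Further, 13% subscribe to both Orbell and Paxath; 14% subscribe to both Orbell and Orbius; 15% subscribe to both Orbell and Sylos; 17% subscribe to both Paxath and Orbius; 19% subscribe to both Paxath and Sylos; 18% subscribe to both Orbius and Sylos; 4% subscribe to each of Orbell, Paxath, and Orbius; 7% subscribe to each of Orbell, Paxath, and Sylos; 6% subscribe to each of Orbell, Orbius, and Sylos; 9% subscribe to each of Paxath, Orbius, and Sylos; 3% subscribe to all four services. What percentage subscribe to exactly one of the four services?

43%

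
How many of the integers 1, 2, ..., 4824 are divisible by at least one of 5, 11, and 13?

1585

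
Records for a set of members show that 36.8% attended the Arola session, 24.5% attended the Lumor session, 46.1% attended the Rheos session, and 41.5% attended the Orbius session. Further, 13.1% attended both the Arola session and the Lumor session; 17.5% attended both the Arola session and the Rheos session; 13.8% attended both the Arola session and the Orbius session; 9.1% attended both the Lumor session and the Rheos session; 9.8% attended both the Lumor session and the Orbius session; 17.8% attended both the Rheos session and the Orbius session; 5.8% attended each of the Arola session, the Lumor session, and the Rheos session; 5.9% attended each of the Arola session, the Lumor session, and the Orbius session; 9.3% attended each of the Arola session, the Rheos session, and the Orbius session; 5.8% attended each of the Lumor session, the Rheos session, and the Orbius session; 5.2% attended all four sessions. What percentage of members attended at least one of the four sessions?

89.4%

P(≥1) = 36.8 + 24.5 + 46.1 + 41.5 − 13.1 − 17.5 − 13.8 − 9.1 − 9.8 − 17.8 + 5.8 + 5.9 + 9.3 + 5.8 − 5.2 = 89.4%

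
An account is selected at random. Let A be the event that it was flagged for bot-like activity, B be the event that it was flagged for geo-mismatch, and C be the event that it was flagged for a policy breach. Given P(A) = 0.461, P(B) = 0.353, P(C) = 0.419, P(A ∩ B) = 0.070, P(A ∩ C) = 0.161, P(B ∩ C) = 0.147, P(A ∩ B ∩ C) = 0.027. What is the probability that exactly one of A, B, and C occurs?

Using the inclusion–exclusion count for exactly one event:
P(exactly one) = 0.461 + 0.353 + 0.419 − 2·0.070 − 2·0.161 − 2·0.147 + 3·0.027 = 0.558

0.558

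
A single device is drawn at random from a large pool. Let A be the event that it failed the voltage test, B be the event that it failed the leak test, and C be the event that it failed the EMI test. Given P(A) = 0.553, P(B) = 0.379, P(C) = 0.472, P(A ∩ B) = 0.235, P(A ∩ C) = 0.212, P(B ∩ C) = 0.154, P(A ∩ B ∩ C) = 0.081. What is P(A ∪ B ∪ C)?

0.884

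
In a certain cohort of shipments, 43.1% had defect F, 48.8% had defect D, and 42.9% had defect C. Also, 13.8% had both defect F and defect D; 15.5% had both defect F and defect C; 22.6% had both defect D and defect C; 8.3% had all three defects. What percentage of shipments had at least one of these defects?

91.2%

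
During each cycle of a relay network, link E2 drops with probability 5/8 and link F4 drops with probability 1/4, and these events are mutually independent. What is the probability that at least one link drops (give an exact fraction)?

P(none) = (1 − 5/8) × (1 − 1/4) = 3/8 × 3/4 = 9/32
P(at least one) = 1 − 9/32 = 23/32

23/32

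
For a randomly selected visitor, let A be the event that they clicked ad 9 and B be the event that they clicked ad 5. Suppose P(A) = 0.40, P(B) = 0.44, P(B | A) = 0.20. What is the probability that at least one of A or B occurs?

P(A ∩ B) = P(A)·P(B|A) = 0.40 × 0.20 = 0.08
P(A ∪ B) = 0.40 + 0.44 − 0.08 = 0.76

0.76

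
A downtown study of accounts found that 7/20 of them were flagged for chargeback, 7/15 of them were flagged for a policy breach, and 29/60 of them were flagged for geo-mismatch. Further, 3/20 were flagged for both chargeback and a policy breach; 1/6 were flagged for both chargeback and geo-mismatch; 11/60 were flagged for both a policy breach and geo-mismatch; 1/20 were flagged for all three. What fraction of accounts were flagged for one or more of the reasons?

17/20

Using inclusion–exclusion:
P(union) = 7/20 + 7/15 + 29/60 − 3/20 − 1/6 − 11/60 + 1/20 = 17/20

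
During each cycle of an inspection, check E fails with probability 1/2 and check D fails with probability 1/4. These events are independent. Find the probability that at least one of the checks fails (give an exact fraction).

P(none) = (1 − 1/2) × (1 − 1/4) = 1/2 × 3/4 = 3/8
P(at least one) = 1 − 3/8 = 5/8

5/8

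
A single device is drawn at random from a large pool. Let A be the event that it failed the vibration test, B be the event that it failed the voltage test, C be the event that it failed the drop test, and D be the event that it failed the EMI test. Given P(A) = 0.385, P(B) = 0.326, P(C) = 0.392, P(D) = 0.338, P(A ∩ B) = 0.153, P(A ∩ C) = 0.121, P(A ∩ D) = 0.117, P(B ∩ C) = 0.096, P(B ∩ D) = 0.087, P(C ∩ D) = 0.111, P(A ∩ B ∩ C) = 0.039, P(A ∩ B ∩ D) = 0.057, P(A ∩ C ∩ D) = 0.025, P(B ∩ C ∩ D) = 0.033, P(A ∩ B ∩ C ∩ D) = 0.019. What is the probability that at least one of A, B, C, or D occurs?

0.891

P(A ∪ B ∪ C ∪ D) = 0.385 + 0.326 + 0.392 + 0.338 − 0.153 − 0.121 − 0.117 − 0.096 − 0.087 − 0.111 + 0.039 + 0.057 + 0.025 + 0.033 − 0.019 = 0.891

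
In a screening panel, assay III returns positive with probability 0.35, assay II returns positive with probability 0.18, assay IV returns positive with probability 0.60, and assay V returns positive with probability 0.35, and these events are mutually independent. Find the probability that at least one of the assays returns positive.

P(none) = (1 − 0.35) × (1 − 0.18) × (1 − 0.60) × (1 − 0.35) = 0.65 × 0.82 × 0.40 × 0.65 = 0.13858
P(at least one) = 1 − 0.13858 = 0.86142

0.86142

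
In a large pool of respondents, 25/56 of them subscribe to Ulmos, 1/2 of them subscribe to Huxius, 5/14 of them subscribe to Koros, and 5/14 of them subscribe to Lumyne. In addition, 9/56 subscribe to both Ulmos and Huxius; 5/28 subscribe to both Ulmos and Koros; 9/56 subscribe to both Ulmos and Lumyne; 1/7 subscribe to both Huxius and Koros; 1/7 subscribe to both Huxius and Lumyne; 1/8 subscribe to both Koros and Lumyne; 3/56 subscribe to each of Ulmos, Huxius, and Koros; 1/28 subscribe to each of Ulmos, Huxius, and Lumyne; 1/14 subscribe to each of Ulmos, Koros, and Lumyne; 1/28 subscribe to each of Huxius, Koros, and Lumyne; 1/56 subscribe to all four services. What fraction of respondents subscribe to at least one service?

13/14

By inclusion-exclusion,
P(at least one) = 25/56 + 1/2 + 5/14 + 5/14 − 9/56 − 5/28 − 9/56 − 1/7 − 1/7 − 1/8 + 3/56 + 1/28 + 1/14 + 1/28 − 1/56 = 13/14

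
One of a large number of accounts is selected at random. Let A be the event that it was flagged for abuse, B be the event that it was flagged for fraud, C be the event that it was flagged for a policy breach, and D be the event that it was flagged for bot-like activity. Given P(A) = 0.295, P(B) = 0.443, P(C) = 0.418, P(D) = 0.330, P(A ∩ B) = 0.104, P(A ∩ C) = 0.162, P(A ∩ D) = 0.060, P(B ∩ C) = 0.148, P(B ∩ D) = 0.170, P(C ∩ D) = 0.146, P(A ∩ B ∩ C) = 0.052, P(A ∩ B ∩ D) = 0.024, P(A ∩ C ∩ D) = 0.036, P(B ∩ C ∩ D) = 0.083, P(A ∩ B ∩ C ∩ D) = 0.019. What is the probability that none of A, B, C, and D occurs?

0.128

P(A ∪ B ∪ C ∪ D) = 0.295 + 0.443 + 0.418 + 0.330 − 0.104 − 0.162 − 0.060 − 0.148 − 0.170 − 0.146 + 0.052 + 0.024 + 0.036 + 0.083 − 0.019 = 0.872
P(none) = 1 − 0.872 = 0.128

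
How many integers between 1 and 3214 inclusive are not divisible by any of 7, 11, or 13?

Apply inclusion-exclusion:
⌊3214/7⌋ + ⌊3214/11⌋ + ⌊3214/13⌋ − ⌊3214/77⌋ − ⌊3214/91⌋ − ⌊3214/143⌋ + ⌊3214/1001⌋ = 459 + 292 + 247 − 41 − 35 − 22 + 3 = 903
3214 − 903 = 2311

2311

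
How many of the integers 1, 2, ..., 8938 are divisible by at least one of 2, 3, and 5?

6555

By inclusion–exclusion:
⌊8938/2⌋ + ⌊8938/3⌋ + ⌊8938/5⌋ − ⌊8938/6⌋ − ⌊8938/10⌋ − ⌊8938/15⌋ + ⌊8938/30⌋ = 4469 + 2979 + 1787 − 1489 − 893 − 595 + 297 = 6555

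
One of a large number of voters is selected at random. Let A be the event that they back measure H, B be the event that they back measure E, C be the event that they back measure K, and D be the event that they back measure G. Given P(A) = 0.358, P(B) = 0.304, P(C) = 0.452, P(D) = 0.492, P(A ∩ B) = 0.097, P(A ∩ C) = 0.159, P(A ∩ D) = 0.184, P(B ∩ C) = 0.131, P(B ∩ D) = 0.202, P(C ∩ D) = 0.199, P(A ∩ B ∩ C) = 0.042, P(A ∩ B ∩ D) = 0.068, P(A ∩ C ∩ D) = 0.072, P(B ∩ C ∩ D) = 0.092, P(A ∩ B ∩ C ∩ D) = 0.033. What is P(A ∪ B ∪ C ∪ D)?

Inclusion–exclusion gives
P(A ∪ B ∪ C ∪ D) = 0.358 + 0.304 + 0.452 + 0.492 − 0.097 − 0.159 − 0.184 − 0.131 − 0.202 − 0.199 + 0.042 + 0.068 + 0.072 + 0.092 − 0.033 = 0.875

0.875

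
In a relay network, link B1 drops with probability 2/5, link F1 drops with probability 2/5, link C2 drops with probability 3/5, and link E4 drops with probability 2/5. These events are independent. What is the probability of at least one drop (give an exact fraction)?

571/625

Independence gives P(none) = ∏(1 − pᵢ).
P(none) = (1 − 2/5) × (1 − 2/5) × (1 − 3/5) × (1 − 2/5) = 3/5 × 3/5 × 2/5 × 3/5 = 54/625
P(at least one) = 1 − 54/625 = 571/625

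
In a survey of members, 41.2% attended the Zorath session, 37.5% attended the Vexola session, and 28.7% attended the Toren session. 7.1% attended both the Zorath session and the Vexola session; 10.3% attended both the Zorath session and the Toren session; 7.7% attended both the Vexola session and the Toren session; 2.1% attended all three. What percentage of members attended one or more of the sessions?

84.4%

P(at least one) = 41.2 + 37.5 + 28.7 − 7.1 − 10.3 − 7.7 + 2.1 = 84.4%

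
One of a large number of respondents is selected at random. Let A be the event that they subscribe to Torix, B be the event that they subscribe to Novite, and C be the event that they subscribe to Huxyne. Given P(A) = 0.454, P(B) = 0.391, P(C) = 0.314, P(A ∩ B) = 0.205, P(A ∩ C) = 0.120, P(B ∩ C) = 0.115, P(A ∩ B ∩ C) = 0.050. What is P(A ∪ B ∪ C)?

0.769

P(A ∪ B ∪ C) = 0.454 + 0.391 + 0.314 − 0.205 − 0.120 − 0.115 + 0.050 = 0.769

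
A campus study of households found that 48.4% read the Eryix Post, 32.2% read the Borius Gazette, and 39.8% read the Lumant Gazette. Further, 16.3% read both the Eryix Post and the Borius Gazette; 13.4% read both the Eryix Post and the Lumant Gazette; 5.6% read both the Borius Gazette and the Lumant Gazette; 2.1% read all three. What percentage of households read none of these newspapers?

By inclusion-exclusion,
P(at least one) = 48.4 + 32.2 + 39.8 − 16.3 − 13.4 − 5.6 + 2.1 = 87.2%
P(none) = 100% − 87.2% = 12.8%

12.8%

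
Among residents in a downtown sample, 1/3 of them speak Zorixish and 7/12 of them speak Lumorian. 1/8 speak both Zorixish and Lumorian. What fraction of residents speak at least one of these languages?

19/24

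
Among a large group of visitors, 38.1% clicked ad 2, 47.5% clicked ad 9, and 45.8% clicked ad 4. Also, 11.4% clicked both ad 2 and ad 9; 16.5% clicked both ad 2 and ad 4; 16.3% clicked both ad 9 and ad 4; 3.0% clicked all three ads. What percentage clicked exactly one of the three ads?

52.0%

P(exactly one) = 38.1 + 47.5 + 45.8 − 2·11.4 − 2·16.5 − 2·16.3 + 3·3.0 = 52.0%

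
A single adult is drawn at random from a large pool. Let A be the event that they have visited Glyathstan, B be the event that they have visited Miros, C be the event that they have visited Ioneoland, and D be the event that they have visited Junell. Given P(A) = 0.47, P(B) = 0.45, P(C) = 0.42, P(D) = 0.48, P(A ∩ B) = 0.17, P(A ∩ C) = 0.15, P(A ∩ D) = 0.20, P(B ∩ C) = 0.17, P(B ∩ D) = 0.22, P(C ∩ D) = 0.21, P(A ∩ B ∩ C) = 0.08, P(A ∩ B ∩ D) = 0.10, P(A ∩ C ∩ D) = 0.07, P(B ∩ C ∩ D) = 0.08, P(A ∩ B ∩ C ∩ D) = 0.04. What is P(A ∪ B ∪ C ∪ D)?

0.99

P(A ∪ B ∪ C ∪ D) = 0.47 + 0.45 + 0.42 + 0.48 − 0.17 − 0.15 − 0.20 − 0.17 − 0.22 − 0.21 + 0.08 + 0.10 + 0.07 + 0.08 − 0.04 = 0.99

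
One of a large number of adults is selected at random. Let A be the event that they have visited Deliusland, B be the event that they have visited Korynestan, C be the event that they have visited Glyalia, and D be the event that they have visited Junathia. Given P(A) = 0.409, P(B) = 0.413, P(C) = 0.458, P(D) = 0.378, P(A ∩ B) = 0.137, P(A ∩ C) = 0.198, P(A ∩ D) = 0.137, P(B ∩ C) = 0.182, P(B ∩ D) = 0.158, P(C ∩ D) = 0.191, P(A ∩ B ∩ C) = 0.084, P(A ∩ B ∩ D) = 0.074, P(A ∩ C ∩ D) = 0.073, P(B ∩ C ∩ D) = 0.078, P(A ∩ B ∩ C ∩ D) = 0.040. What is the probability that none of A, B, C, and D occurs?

0.076

By inclusion–exclusion:
P(A ∪ B ∪ C ∪ D) = 0.409 + 0.413 + 0.458 + 0.378 − 0.137 − 0.198 − 0.137 − 0.182 − 0.158 − 0.191 + 0.084 + 0.074 + 0.073 + 0.078 − 0.040 = 0.924
P(none) = 1 − 0.924 = 0.076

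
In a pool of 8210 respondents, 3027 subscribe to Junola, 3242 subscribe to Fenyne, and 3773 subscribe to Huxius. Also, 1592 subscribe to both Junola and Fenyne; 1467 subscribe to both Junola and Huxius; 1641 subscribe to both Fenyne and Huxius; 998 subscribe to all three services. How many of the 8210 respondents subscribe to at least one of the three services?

Inclusion–exclusion gives
|at least one| = 3027 + 3242 + 3773 − 1592 − 1467 − 1641 + 998 = 6340

6340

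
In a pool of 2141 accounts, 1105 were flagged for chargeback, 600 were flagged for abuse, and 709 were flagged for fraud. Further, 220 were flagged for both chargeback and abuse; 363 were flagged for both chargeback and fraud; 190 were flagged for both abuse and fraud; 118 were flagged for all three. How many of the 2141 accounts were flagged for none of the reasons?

382

Using inclusion–exclusion:
|union| = 1105 + 600 + 709 − 220 − 363 − 190 + 118 = 1759
None: 2141 − 1759 = 382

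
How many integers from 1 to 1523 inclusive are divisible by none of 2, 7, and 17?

614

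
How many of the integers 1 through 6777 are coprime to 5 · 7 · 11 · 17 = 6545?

3976

floor(6777/5) + floor(6777/7) + floor(6777/11) + floor(6777/17) − floor(6777/35) − floor(6777/55) − floor(6777/85) − floor(6777/77) − floor(6777/119) − floor(6777/187) + floor(6777/385) + floor(6777/595) + floor(6777/935) + floor(6777/1309) − floor(6777/6545) = 1355 + 968 + 616 + 398 − 193 − 123 − 79 − 88 − 56 − 36 + 17 + 11 + 7 + 5 − 1 = 2801
6777 − 2801 = 3976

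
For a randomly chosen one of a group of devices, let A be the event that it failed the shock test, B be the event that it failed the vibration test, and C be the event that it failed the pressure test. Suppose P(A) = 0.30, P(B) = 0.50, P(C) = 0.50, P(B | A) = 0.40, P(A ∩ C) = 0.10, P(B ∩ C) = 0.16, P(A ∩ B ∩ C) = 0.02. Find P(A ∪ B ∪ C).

P(A ∩ B) = P(A)·P(B|A) = 0.30 × 0.40 = 0.12
P(A ∪ B ∪ C) = 0.30 + 0.50 + 0.50 − 0.12 − 0.10 − 0.16 + 0.02 = 0.94

0.94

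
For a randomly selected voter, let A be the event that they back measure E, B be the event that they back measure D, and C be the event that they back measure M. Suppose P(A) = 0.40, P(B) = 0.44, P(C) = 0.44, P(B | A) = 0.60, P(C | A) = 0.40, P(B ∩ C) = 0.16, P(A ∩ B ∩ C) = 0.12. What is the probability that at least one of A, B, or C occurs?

P(A ∩ B) = P(A)·P(B|A) = 0.40 × 0.60 = 0.24
P(A ∩ C) = P(A)·P(C|A) = 0.40 × 0.40 = 0.16
By inclusion-exclusion,
P(A ∪ B ∪ C) = 0.40 + 0.44 + 0.44 − 0.24 − 0.16 − 0.16 + 0.12 = 0.84

0.84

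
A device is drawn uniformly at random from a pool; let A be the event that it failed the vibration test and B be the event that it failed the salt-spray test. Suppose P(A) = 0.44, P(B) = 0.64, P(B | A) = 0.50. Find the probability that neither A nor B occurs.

0.14

P(A ∩ B) = P(A)·P(B|A) = 0.44 × 0.50 = 0.22
P(A ∪ B) = 0.44 + 0.64 − 0.22 = 0.86
P(none) = 1 − 0.86 = 0.14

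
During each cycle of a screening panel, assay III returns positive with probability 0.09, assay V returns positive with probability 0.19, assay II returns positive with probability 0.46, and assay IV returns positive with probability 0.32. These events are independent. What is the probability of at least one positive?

0.72933688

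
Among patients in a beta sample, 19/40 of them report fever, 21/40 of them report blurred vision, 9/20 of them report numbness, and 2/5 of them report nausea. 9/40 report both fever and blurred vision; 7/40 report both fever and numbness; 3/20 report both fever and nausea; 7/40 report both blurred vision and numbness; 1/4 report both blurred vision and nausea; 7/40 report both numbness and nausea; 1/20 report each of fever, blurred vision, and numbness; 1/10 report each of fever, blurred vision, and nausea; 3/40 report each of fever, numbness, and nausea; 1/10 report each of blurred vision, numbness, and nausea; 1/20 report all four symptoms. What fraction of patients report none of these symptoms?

P(union) = 19/40 + 21/40 + 9/20 + 2/5 − 9/40 − 7/40 − 3/20 − 7/40 − 1/4 − 7/40 + 1/20 + 1/10 + 3/40 + 1/10 − 1/20 = 39/40
P(none) = 1 − 39/40 = 1/40

1/40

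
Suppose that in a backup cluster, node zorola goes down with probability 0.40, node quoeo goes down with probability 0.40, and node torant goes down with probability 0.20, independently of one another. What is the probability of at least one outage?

0.712

P(none) = (1 − 0.40) × (1 − 0.40) × (1 − 0.20) = 0.60 × 0.60 × 0.80 = 0.288
P(at least one) = 1 − 0.288 = 0.712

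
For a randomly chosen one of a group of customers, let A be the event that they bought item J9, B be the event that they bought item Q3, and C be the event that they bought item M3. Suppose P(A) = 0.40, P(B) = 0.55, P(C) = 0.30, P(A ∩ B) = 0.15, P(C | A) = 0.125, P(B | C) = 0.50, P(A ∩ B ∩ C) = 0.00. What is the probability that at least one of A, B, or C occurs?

P(A ∩ C) = P(A)·P(C|A) = 0.40 × 0.125 = 0.05
P(B ∩ C) = P(C)·P(B|C) = 0.30 × 0.50 = 0.15
Using inclusion–exclusion:
P(A ∪ B ∪ C) = 0.40 + 0.55 + 0.30 − 0.15 − 0.05 − 0.15 + 0.00 = 0.90

0.90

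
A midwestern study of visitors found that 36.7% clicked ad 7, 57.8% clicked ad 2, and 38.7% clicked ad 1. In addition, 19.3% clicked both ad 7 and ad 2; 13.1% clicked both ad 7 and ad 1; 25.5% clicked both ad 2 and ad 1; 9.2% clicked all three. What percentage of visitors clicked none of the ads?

By inclusion–exclusion:
P(union) = 36.7 + 57.8 + 38.7 − 19.3 − 13.1 − 25.5 + 9.2 = 84.5%
P(none) = 100% − 84.5% = 15.5%

15.5%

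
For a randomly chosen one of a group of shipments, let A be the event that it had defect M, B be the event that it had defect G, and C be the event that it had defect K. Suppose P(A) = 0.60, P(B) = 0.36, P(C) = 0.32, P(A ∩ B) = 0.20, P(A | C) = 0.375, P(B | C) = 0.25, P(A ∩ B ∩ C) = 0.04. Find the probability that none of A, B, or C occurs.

P(A ∩ C) = P(C)·P(A|C) = 0.32 × 0.375 = 0.12
P(B ∩ C) = P(C)·P(B|C) = 0.32 × 0.25 = 0.08
Inclusion–exclusion gives
P(A ∪ B ∪ C) = 0.60 + 0.36 + 0.32 − 0.20 − 0.12 − 0.08 + 0.04 = 0.92
P(none) = 1 − 0.92 = 0.08

0.08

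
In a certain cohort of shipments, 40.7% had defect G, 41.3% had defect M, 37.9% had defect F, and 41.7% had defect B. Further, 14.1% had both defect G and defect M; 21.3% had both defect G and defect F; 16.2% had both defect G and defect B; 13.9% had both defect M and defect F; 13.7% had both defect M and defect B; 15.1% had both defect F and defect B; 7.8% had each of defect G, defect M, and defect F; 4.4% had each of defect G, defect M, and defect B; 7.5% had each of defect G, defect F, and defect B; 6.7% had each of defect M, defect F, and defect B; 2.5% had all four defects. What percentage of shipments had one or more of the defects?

Apply inclusion-exclusion:
P(at least one) = 40.7 + 41.3 + 37.9 + 41.7 − 14.1 − 21.3 − 16.2 − 13.9 − 13.7 − 15.1 + 7.8 + 4.4 + 7.5 + 6.7 − 2.5 = 91.2%

91.2%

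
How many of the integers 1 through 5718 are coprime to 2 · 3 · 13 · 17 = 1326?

1656

By inclusion–exclusion:
⌊5718/2⌋ + ⌊5718/3⌋ + ⌊5718/13⌋ + ⌊5718/17⌋ − ⌊5718/6⌋ − ⌊5718/26⌋ − ⌊5718/34⌋ − ⌊5718/39⌋ − ⌊5718/51⌋ − ⌊5718/221⌋ + ⌊5718/78⌋ + ⌊5718/102⌋ + ⌊5718/442⌋ + ⌊5718/663⌋ − ⌊5718/1326⌋ = 2859 + 1906 + 439 + 336 − 953 − 219 − 168 − 146 − 112 − 25 + 73 + 56 + 12 + 8 − 4 = 4062
5718 − 4062 = 1656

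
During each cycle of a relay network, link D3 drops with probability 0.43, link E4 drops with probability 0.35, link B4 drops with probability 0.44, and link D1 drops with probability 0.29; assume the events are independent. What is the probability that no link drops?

Independence gives P(none) = ∏(1 − pᵢ).
P(none) = (1 − 0.43) × (1 − 0.35) × (1 − 0.44) × (1 − 0.29) = 0.57 × 0.65 × 0.56 × 0.71 = 0.1473108

0.1473108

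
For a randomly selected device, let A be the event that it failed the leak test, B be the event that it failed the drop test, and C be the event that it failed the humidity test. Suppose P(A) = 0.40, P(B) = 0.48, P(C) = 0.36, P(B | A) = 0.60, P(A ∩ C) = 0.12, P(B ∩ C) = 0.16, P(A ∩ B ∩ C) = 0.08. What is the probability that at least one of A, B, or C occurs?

0.80

P(A ∩ B) = P(A)·P(B|A) = 0.40 × 0.60 = 0.24
By inclusion–exclusion:
P(A ∪ B ∪ C) = 0.40 + 0.48 + 0.36 − 0.24 − 0.12 − 0.16 + 0.08 = 0.80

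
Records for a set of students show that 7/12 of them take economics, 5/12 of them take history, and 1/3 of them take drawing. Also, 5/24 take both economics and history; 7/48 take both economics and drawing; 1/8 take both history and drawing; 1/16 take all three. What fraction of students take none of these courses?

Inclusion–exclusion gives
P(at least one) = 7/12 + 5/12 + 1/3 − 5/24 − 7/48 − 1/8 + 1/16 = 11/12
P(none) = 1 − 11/12 = 1/12

1/12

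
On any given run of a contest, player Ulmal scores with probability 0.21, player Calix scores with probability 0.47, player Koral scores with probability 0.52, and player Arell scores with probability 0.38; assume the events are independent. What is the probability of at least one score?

Independence gives P(none) = ∏(1 − pᵢ).
P(none) = (1 − 0.21) × (1 − 0.47) × (1 − 0.52) × (1 − 0.38) = 0.79 × 0.53 × 0.48 × 0.62 = 0.12460512
P(at least one) = 1 − 0.12460512 = 0.87539488

0.87539488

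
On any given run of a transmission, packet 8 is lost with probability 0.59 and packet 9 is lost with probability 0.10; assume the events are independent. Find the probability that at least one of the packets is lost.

0.631

P(none) = (1 − 0.59) × (1 − 0.10) = 0.41 × 0.90 = 0.369
P(at least one) = 1 − 0.369 = 0.631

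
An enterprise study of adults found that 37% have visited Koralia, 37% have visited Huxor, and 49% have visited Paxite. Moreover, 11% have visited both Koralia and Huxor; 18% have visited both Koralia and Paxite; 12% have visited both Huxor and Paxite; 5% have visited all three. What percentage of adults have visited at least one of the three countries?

Apply inclusion-exclusion:
P(at least one) = 37 + 37 + 49 − 11 − 18 − 12 + 5 = 87%

87%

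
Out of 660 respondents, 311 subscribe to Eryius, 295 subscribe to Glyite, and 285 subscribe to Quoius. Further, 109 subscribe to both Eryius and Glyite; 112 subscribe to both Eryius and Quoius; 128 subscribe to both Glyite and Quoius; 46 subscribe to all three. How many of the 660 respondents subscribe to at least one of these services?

588

By inclusion–exclusion:
|at least one| = 311 + 295 + 285 − 109 − 112 − 128 + 46 = 588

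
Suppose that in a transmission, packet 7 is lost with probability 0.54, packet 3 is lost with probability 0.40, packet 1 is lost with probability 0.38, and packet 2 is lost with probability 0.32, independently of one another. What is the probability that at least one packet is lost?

0.8836384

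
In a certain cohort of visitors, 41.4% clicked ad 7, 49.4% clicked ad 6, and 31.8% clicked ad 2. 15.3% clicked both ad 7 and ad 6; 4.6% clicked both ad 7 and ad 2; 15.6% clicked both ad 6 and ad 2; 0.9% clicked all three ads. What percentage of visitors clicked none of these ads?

Apply inclusion-exclusion:
P(at least one) = 41.4 + 49.4 + 31.8 − 15.3 − 4.6 − 15.6 + 0.9 = 88.0%
P(none) = 100% − 88.0% = 12.0%

12.0%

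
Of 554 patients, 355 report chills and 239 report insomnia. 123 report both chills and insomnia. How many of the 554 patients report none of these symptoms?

Using inclusion–exclusion:
|at least one| = 355 + 239 − 123 = 471
None: 554 − 471 = 83

83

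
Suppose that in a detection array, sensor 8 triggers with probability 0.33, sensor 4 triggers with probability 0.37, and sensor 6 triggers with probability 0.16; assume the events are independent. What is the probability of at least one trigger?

P(none) = (1 − 0.33) × (1 − 0.37) × (1 − 0.16) = 0.67 × 0.63 × 0.84 = 0.354564
P(at least one) = 1 − 0.354564 = 0.645436

0.645436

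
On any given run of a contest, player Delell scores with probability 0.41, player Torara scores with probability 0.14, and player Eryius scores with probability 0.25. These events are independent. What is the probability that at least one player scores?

0.61945

P(none) = (1 − 0.41) × (1 − 0.14) × (1 − 0.25) = 0.59 × 0.86 × 0.75 = 0.38055
P(at least one) = 1 − 0.38055 = 0.61945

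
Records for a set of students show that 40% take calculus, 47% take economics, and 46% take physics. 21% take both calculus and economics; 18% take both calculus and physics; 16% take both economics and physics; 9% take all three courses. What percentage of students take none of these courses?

13%

P(at least one) = 40 + 47 + 46 − 21 − 18 − 16 + 9 = 87%
P(none) = 100% − 87% = 13%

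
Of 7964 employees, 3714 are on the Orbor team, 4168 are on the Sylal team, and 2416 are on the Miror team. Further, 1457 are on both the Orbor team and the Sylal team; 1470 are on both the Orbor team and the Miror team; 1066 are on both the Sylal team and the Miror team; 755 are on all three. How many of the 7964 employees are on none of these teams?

904

Inclusion–exclusion gives
|at least one| = 3714 + 4168 + 2416 − 1457 − 1470 − 1066 + 755 = 7060
None: 7964 − 7060 = 904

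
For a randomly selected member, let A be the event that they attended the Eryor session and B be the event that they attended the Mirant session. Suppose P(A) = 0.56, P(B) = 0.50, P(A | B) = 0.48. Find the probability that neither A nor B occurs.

P(A ∩ B) = P(B)·P(A|B) = 0.50 × 0.48 = 0.24
P(A ∪ B) = 0.56 + 0.50 − 0.24 = 0.82
P(none) = 1 − 0.82 = 0.18

0.18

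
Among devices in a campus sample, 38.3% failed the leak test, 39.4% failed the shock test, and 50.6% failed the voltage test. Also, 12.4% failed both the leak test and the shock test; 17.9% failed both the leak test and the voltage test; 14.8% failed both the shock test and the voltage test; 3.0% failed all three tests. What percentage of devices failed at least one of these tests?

86.2%

By inclusion-exclusion,
P(at least one) = 38.3 + 39.4 + 50.6 − 12.4 − 17.9 − 14.8 + 3.0 = 86.2%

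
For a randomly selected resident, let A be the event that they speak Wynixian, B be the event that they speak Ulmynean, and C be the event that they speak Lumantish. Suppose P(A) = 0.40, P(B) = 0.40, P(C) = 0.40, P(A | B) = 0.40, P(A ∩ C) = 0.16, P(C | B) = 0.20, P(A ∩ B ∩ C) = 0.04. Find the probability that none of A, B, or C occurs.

P(A ∩ B) = P(B)·P(A|B) = 0.40 × 0.40 = 0.16
P(B ∩ C) = P(B)·P(C|B) = 0.40 × 0.20 = 0.08
Inclusion–exclusion gives
P(A ∪ B ∪ C) = 0.40 + 0.40 + 0.40 − 0.16 − 0.16 − 0.08 + 0.04 = 0.84
P(none) = 1 − 0.84 = 0.16

0.16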